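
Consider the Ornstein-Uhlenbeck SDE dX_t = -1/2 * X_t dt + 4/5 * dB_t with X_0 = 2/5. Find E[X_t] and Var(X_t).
E[X_t] = 2*exp(-t/2)/5; Var(X_t) = 16/25 - 16*exp(-t)/25

The OU SDE dX = -theta X dt + sigma dB admits the integrating factor exp(theta t): d(exp(theta t) X_t) = sigma exp(theta t) dB_t. Integrating from 0 to t:
  X_t = x_0 * exp(-theta t) + sigma * int_0^t exp(-theta (t-s)) dB_s.
The Itô integral has mean 0 and (by the Itô isometry) variance sigma^2 * int_0^t exp(-2 theta (t - s)) ds = sigma^2 * (1 - exp(-2 theta t)) / (2 theta).
With theta = 1/2, sigma = 4/5, x_0 = 2/5:
  E[X_t] = 2/5 * exp(-1/2 t) = 2*exp(-t/2)/5
  Var(X_t) = (4/5)^2 * (1 - exp(-2*1/2 t)) / (2 * 1/2) = 16/25 - 16*exp(-t)/25.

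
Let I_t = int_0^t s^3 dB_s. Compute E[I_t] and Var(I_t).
E[I_t] = 0; Var(I_t) = t^7/7

The Itô integral of a deterministic integrand f(s) has mean 0 because each increment f(s) * (B_{s+ds} - B_s) has mean 0. By the Itô isometry:
  Var( int_0^t f(s) dB_s ) = E[ (int_0^t f(s) dB_s)^2 ] = int_0^t f(s)^2 ds.
Here f(s) = s^3, so f(s)^2 = s^6. Integrate:
  int_0^t (s^6) ds = t^7/7.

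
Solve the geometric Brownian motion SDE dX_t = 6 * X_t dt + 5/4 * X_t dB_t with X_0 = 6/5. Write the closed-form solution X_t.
X_t = 6/5 * exp((167/32) * t + (5/4) * B_t)

For GBM dX = mu X dt + sigma X dB with X_0 = x_0, apply Itô to Y = log X: dY = (mu - sigma^2/2) dt + sigma dB, so Y_t = log(x_0) + (mu - sigma^2/2) t + sigma B_t and hence X_t = x_0 * exp((mu - sigma^2/2) t + sigma B_t).
With mu = 6, sigma = 5/4, x_0 = 6/5, this gives:
  X_t = 6/5 * exp((167/32) * t + (5/4) * B_t).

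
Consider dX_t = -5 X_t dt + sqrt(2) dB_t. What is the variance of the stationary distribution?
lim Var(X_t) = 1/5

The OU SDE dX = -theta X dt + sigma dB admits the integrating factor exp(theta t): d(exp(theta t) X_t) = sigma exp(theta t) dB_t. Integrating from 0 to t gives X_t = x_0 * exp(-theta t) + sigma * int_0^t exp(-theta (t-s)) dB_s for any initial x_0. The Itô integral has variance (by the Itô isometry) sigma^2 * int_0^t exp(-2 theta (t - s)) ds = sigma^2 * (1 - exp(-2 theta t)) / (2 theta), independent of x_0.
With theta = 5, sigma = sqrt(2):
  Var(X_t) = (sqrt(2))^2 * (1 - exp(-2*5 t)) / (2 * 5) = 1/5 - exp(-10*t)/5.
As t -> infinity, exp(-2*5 t) -> 0, so the stationary variance is sigma^2 / (2 theta) = 1/5.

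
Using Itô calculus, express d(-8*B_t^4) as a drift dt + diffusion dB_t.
d(-8*B_t^4) = (-48*B_t^2) dt + (-32*B_t^3) dB_t

Itô's formula for f(B_t) gives d f(B_t) = f'(B_t) dB_t + (1/2) f''(B_t) dt. Compute derivatives of f(x) = -8*x^4:
  f'(x)  = -32*x^3
  f''(x) = -96*x^2
Substitute x = B_t and multiply the f'' term by 1/2:
  drift     = (1/2) * (-96*x^2) evaluated at B_t = -48*B_t^2
  diffusion = (-32*x^3) evaluated at B_t = -32*B_t^3
Therefore d(-8*B_t^4) = (-48*B_t^2) dt + (-32*B_t^3) dB_t.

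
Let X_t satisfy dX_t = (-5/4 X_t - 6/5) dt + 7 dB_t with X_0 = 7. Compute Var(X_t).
Var(X_t) = 98/5 - 98*exp(-5*t/2)/5

The variance V(t) = Var(X_t) satisfies V'(t) = 2 a V(t) + c^2 with V(0) = 0 (drift coefficient is linear in X, diffusion is constant). With a = -5/4, c = 7, the solution is
  V(t) = (c^2 / (2 a)) * (exp(2 a t) - 1)
       = (7^2 / (2*(-5/4))) * (exp((-5/2) t) - 1)
       = 98/5 - 98*exp(-5*t/2)/5.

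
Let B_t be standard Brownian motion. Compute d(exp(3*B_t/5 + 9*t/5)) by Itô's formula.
d(exp(3*B_t/5 + 9*t/5)) = (99*exp(3*B_t/5 + 9*t/5)/50) dt + (3*exp(3*B_t/5 + 9*t/5)/5) dB_t

Itô's formula for f(t, x): d f(t, B_t) = (f_t + (1/2) f_xx) dt + f_x dB_t. Compute partials of f(t, x) = exp(9*t/5 + 3*x/5):
  f_t(t,x)  = 9*exp(9*t/5 + 3*x/5)/5
  f_x(t,x)  = 3*exp(9*t/5 + 3*x/5)/5
  f_xx(t,x) = 9*exp(9*t/5 + 3*x/5)/25
Assemble drift = f_t + (1/2) f_xx = 99*exp(9*t/5 + 3*x/5)/50 and diffusion = f_x = 3*exp(9*t/5 + 3*x/5)/5. Substituting x = B_t:
  d(exp(3*B_t/5 + 9*t/5)) = (99*exp(3*B_t/5 + 9*t/5)/50) dt + (3*exp(3*B_t/5 + 9*t/5)/5) dB_t.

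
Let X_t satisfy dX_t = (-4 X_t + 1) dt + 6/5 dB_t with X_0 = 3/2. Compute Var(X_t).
Var(X_t) = 9/50 - 9*exp(-8*t)/50

The variance V(t) = Var(X_t) satisfies V'(t) = 2 a V(t) + c^2 with V(0) = 0 (drift coefficient is linear in X, diffusion is constant). With a = -4, c = 6/5, the solution is
  V(t) = (c^2 / (2 a)) * (exp(2 a t) - 1)
       = ((6/5)^2 / (2*(-4))) * (exp((-8) t) - 1)
       = 9/50 - 9*exp(-8*t)/50.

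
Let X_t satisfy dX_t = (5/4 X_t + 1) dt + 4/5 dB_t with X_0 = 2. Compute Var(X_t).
Var(X_t) = 32*exp(5*t/2)/125 - 32/125

The variance V(t) = Var(X_t) satisfies V'(t) = 2 a V(t) + c^2 with V(0) = 0 (drift coefficient is linear in X, diffusion is constant). With a = 5/4, c = 4/5, the solution is
  V(t) = (c^2 / (2 a)) * (exp(2 a t) - 1)
       = ((4/5)^2 / (2*(5/4))) * (exp((5/2) t) - 1)
       = 32*exp(5*t/2)/125 - 32/125.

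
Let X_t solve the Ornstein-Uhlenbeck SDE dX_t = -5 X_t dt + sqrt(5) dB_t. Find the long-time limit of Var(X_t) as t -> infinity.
lim Var(X_t) = 1/2

The OU SDE dX = -theta X dt + sigma dB admits the integrating factor exp(theta t): d(exp(theta t) X_t) = sigma exp(theta t) dB_t. Integrating from 0 to t gives X_t = x_0 * exp(-theta t) + sigma * int_0^t exp(-theta (t-s)) dB_s for any initial x_0. The Itô integral has variance (by the Itô isometry) sigma^2 * int_0^t exp(-2 theta (t - s)) ds = sigma^2 * (1 - exp(-2 theta t)) / (2 theta), independent of x_0.
With theta = 5, sigma = sqrt(5):
  Var(X_t) = (sqrt(5))^2 * (1 - exp(-2*5 t)) / (2 * 5) = 1/2 - exp(-10*t)/2.
As t -> infinity, exp(-2*5 t) -> 0, so the stationary variance is sigma^2 / (2 theta) = 1/2.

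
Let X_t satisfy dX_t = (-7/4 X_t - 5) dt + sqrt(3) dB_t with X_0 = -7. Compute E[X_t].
E[X_t] = -20/7 - 29*exp(-7*t/4)/7

Taking expectations and using E[dB_t] = 0, the mean m(t) = E[X_t] satisfies the ODE m'(t) = a m(t) + b with m(0) = x_0. With a = -7/4, b = -5, x_0 = -7, the solution is
  m(t) = x_0 * exp(a t) + (b/a) * (exp(a t) - 1)
       = (-7) * exp((-7/4) t) + ((-5)/(-7/4)) * (exp((-7/4) t) - 1)
       = -20/7 - 29*exp(-7*t/4)/7.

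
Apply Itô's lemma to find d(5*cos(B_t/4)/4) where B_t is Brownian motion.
d(5*cos(B_t/4)/4) = (-5*cos(B_t/4)/128) dt + (-5*sin(B_t/4)/16) dB_t

Itô's formula for f(B_t) gives d f(B_t) = f'(B_t) dB_t + (1/2) f''(B_t) dt. Compute derivatives of f(x) = 5*cos(x/4)/4:
  f'(x)  = -5*sin(x/4)/16
  f''(x) = -5*cos(x/4)/64
Substitute x = B_t and multiply the f'' term by 1/2:
  drift     = (1/2) * (-5*cos(x/4)/64) evaluated at B_t = -5*cos(B_t/4)/128
  diffusion = (-5*sin(x/4)/16) evaluated at B_t = -5*sin(B_t/4)/16
Therefore d(5*cos(B_t/4)/4) = (-5*cos(B_t/4)/128) dt + (-5*sin(B_t/4)/16) dB_t.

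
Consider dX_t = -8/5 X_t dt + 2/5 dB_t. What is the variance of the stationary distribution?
lim Var(X_t) = 1/20

The OU SDE dX = -theta X dt + sigma dB admits the integrating factor exp(theta t): d(exp(theta t) X_t) = sigma exp(theta t) dB_t. Integrating from 0 to t gives X_t = x_0 * exp(-theta t) + sigma * int_0^t exp(-theta (t-s)) dB_s for any initial x_0. The Itô integral has variance (by the Itô isometry) sigma^2 * int_0^t exp(-2 theta (t - s)) ds = sigma^2 * (1 - exp(-2 theta t)) / (2 theta), independent of x_0.
With theta = 8/5, sigma = 2/5:
  Var(X_t) = (2/5)^2 * (1 - exp(-2*8/5 t)) / (2 * 8/5) = 1/20 - exp(-16*t/5)/20.
As t -> infinity, exp(-2*8/5 t) -> 0, so the stationary variance is sigma^2 / (2 theta) = 1/20.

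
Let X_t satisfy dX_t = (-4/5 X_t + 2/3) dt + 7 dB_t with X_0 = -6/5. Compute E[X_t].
E[X_t] = 5/6 - 61*exp(-4*t/5)/30

Taking expectations and using E[dB_t] = 0, the mean m(t) = E[X_t] satisfies the ODE m'(t) = a m(t) + b with m(0) = x_0. With a = -4/5, b = 2/3, x_0 = -6/5, the solution is
  m(t) = x_0 * exp(a t) + (b/a) * (exp(a t) - 1)
       = (-6/5) * exp((-4/5) t) + ((2/3)/(-4/5)) * (exp((-4/5) t) - 1)
       = 5/6 - 61*exp(-4*t/5)/30.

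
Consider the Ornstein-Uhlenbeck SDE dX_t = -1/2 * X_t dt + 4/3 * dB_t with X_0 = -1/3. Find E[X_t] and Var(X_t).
E[X_t] = -exp(-t/2)/3; Var(X_t) = 16/9 - 16*exp(-t)/9

The OU SDE dX = -theta X dt + sigma dB admits the integrating factor exp(theta t): d(exp(theta t) X_t) = sigma exp(theta t) dB_t. Integrating from 0 to t:
  X_t = x_0 * exp(-theta t) + sigma * int_0^t exp(-theta (t-s)) dB_s.
The Itô integral has mean 0 and (by the Itô isometry) variance sigma^2 * int_0^t exp(-2 theta (t - s)) ds = sigma^2 * (1 - exp(-2 theta t)) / (2 theta).
With theta = 1/2, sigma = 4/3, x_0 = -1/3:
  E[X_t] = -1/3 * exp(-1/2 t) = -exp(-t/2)/3
  Var(X_t) = (4/3)^2 * (1 - exp(-2*1/2 t)) / (2 * 1/2) = 16/9 - 16*exp(-t)/9.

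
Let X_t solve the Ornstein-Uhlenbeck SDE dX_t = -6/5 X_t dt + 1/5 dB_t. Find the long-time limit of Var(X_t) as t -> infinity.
lim Var(X_t) = 1/60

The OU SDE dX = -theta X dt + sigma dB admits the integrating factor exp(theta t): d(exp(theta t) X_t) = sigma exp(theta t) dB_t. Integrating from 0 to t gives X_t = x_0 * exp(-theta t) + sigma * int_0^t exp(-theta (t-s)) dB_s for any initial x_0. The Itô integral has variance (by the Itô isometry) sigma^2 * int_0^t exp(-2 theta (t - s)) ds = sigma^2 * (1 - exp(-2 theta t)) / (2 theta), independent of x_0.
With theta = 6/5, sigma = 1/5:
  Var(X_t) = (1/5)^2 * (1 - exp(-2*6/5 t)) / (2 * 6/5) = 1/60 - exp(-12*t/5)/60.
As t -> infinity, exp(-2*6/5 t) -> 0, so the stationary variance is sigma^2 / (2 theta) = 1/60.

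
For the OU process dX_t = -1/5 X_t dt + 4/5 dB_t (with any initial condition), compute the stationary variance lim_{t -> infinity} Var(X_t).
lim Var(X_t) = 8/5

The OU SDE dX = -theta X dt + sigma dB admits the integrating factor exp(theta t): d(exp(theta t) X_t) = sigma exp(theta t) dB_t. Integrating from 0 to t gives X_t = x_0 * exp(-theta t) + sigma * int_0^t exp(-theta (t-s)) dB_s for any initial x_0. The Itô integral has variance (by the Itô isometry) sigma^2 * int_0^t exp(-2 theta (t - s)) ds = sigma^2 * (1 - exp(-2 theta t)) / (2 theta), independent of x_0.
With theta = 1/5, sigma = 4/5:
  Var(X_t) = (4/5)^2 * (1 - exp(-2*1/5 t)) / (2 * 1/5) = 8/5 - 8*exp(-2*t/5)/5.
As t -> infinity, exp(-2*1/5 t) -> 0, so the stationary variance is sigma^2 / (2 theta) = 8/5.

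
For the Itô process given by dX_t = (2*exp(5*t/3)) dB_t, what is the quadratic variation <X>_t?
<X>_t = 6*exp(10*t/3)/5 - 6/5

For an Itô process dX_t = a(t) dt + b(t) dB_t, the quadratic variation is <X>_t = int_0^t b(s)^2 ds (the drift term does not contribute). Here b(s) = 2*exp(5*s/3), so
  b(s)^2 = 4*exp(10*s/3).
Integrating from 0 to t:
  <X>_t = int_0^t (4*exp(10*s/3)) ds = 6*exp(10*t/3)/5 - 6/5.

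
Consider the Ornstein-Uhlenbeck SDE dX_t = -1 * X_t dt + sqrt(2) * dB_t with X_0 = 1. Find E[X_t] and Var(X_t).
E[X_t] = exp(-t); Var(X_t) = 1 - exp(-2*t)

The OU SDE dX = -theta X dt + sigma dB admits the integrating factor exp(theta t): d(exp(theta t) X_t) = sigma exp(theta t) dB_t. Integrating from 0 to t:
  X_t = x_0 * exp(-theta t) + sigma * int_0^t exp(-theta (t-s)) dB_s.
The Itô integral has mean 0 and (by the Itô isometry) variance sigma^2 * int_0^t exp(-2 theta (t - s)) ds = sigma^2 * (1 - exp(-2 theta t)) / (2 theta).
With theta = 1, sigma = sqrt(2), x_0 = 1:
  E[X_t] = 1 * exp(-1 t) = exp(-t)
  Var(X_t) = (sqrt(2))^2 * (1 - exp(-2*1 t)) / (2 * 1) = 1 - exp(-2*t).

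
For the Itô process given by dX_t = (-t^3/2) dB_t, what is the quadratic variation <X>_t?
<X>_t = t^7/28

For an Itô process dX_t = a(t) dt + b(t) dB_t, the quadratic variation is <X>_t = int_0^t b(s)^2 ds (the drift term does not contribute). Here b(s) = -s^3/2, so
  b(s)^2 = s^6/4.
Integrating from 0 to t:
  <X>_t = int_0^t (s^6/4) ds = t^7/28.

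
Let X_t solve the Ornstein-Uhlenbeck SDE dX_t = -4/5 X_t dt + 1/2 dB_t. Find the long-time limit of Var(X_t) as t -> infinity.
lim Var(X_t) = 5/32

The OU SDE dX = -theta X dt + sigma dB admits the integrating factor exp(theta t): d(exp(theta t) X_t) = sigma exp(theta t) dB_t. Integrating from 0 to t gives X_t = x_0 * exp(-theta t) + sigma * int_0^t exp(-theta (t-s)) dB_s for any initial x_0. The Itô integral has variance (by the Itô isometry) sigma^2 * int_0^t exp(-2 theta (t - s)) ds = sigma^2 * (1 - exp(-2 theta t)) / (2 theta), independent of x_0.
With theta = 4/5, sigma = 1/2:
  Var(X_t) = (1/2)^2 * (1 - exp(-2*4/5 t)) / (2 * 4/5) = 5/32 - 5*exp(-8*t/5)/32.
As t -> infinity, exp(-2*4/5 t) -> 0, so the stationary variance is sigma^2 / (2 theta) = 5/32.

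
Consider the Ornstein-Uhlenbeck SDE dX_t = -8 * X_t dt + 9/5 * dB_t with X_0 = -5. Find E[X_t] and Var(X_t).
E[X_t] = -5*exp(-8*t); Var(X_t) = 81/400 - 81*exp(-16*t)/400

The OU SDE dX = -theta X dt + sigma dB admits the integrating factor exp(theta t): d(exp(theta t) X_t) = sigma exp(theta t) dB_t. Integrating from 0 to t:
  X_t = x_0 * exp(-theta t) + sigma * int_0^t exp(-theta (t-s)) dB_s.
The Itô integral has mean 0 and (by the Itô isometry) variance sigma^2 * int_0^t exp(-2 theta (t - s)) ds = sigma^2 * (1 - exp(-2 theta t)) / (2 theta).
With theta = 8, sigma = 9/5, x_0 = -5:
  E[X_t] = -5 * exp(-8 t) = -5*exp(-8*t)
  Var(X_t) = (9/5)^2 * (1 - exp(-2*8 t)) / (2 * 8) = 81/400 - 81*exp(-16*t)/400.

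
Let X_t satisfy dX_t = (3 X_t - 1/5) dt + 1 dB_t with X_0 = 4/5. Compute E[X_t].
E[X_t] = 11*exp(3*t)/15 + 1/15

Taking expectations and using E[dB_t] = 0, the mean m(t) = E[X_t] satisfies the ODE m'(t) = a m(t) + b with m(0) = x_0. With a = 3, b = -1/5, x_0 = 4/5, the solution is
  m(t) = x_0 * exp(a t) + (b/a) * (exp(a t) - 1)
       = (4/5) * exp(3 t) + ((-1/5)/3) * (exp(3 t) - 1)
       = 11*exp(3*t)/15 + 1/15.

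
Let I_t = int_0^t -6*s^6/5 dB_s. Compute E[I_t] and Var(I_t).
E[I_t] = 0; Var(I_t) = 36*t^13/325

The Itô integral of a deterministic integrand f(s) has mean 0 because each increment f(s) * (B_{s+ds} - B_s) has mean 0. By the Itô isometry:
  Var( int_0^t f(s) dB_s ) = E[ (int_0^t f(s) dB_s)^2 ] = int_0^t f(s)^2 ds.
Here f(s) = -6*s^6/5, so f(s)^2 = 36*s^12/25. Integrate:
  int_0^t (36*s^12/25) ds = 36*t^13/325.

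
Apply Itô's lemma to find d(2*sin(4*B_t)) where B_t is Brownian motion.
d(2*sin(4*B_t)) = (-16*sin(4*B_t)) dt + (8*cos(4*B_t)) dB_t

Itô's formula for f(B_t) gives d f(B_t) = f'(B_t) dB_t + (1/2) f''(B_t) dt. Compute derivatives of f(x) = 2*sin(4*x):
  f'(x)  = 8*cos(4*x)
  f''(x) = -32*sin(4*x)
Substitute x = B_t and multiply the f'' term by 1/2:
  drift     = (1/2) * (-32*sin(4*x)) evaluated at B_t = -16*sin(4*B_t)
  diffusion = (8*cos(4*x)) evaluated at B_t = 8*cos(4*B_t)
Therefore d(2*sin(4*B_t)) = (-16*sin(4*B_t)) dt + (8*cos(4*B_t)) dB_t.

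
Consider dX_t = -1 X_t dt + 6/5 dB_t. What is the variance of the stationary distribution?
lim Var(X_t) = 18/25

The OU SDE dX = -theta X dt + sigma dB admits the integrating factor exp(theta t): d(exp(theta t) X_t) = sigma exp(theta t) dB_t. Integrating from 0 to t gives X_t = x_0 * exp(-theta t) + sigma * int_0^t exp(-theta (t-s)) dB_s for any initial x_0. The Itô integral has variance (by the Itô isometry) sigma^2 * int_0^t exp(-2 theta (t - s)) ds = sigma^2 * (1 - exp(-2 theta t)) / (2 theta), independent of x_0.
With theta = 1, sigma = 6/5:
  Var(X_t) = (6/5)^2 * (1 - exp(-2*1 t)) / (2 * 1) = 18/25 - 18*exp(-2*t)/25.
As t -> infinity, exp(-2*1 t) -> 0, so the stationary variance is sigma^2 / (2 theta) = 18/25.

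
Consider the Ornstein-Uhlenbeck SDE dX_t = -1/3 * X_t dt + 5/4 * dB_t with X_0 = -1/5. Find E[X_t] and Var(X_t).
E[X_t] = -exp(-t/3)/5; Var(X_t) = 75/32 - 75*exp(-2*t/3)/32

The OU SDE dX = -theta X dt + sigma dB admits the integrating factor exp(theta t): d(exp(theta t) X_t) = sigma exp(theta t) dB_t. Integrating from 0 to t:
  X_t = x_0 * exp(-theta t) + sigma * int_0^t exp(-theta (t-s)) dB_s.
The Itô integral has mean 0 and (by the Itô isometry) variance sigma^2 * int_0^t exp(-2 theta (t - s)) ds = sigma^2 * (1 - exp(-2 theta t)) / (2 theta).
With theta = 1/3, sigma = 5/4, x_0 = -1/5:
  E[X_t] = -1/5 * exp(-1/3 t) = -exp(-t/3)/5
  Var(X_t) = (5/4)^2 * (1 - exp(-2*1/3 t)) / (2 * 1/3) = 75/32 - 75*exp(-2*t/3)/32.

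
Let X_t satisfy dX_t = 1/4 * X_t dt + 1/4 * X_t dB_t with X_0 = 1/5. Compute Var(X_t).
Var(X_t) = (exp(t/16) - 1)*exp(t/2)/25

For GBM dX = mu X dt + sigma X dB with X_0 = x_0, apply Itô to Y = log X: dY = (mu - sigma^2/2) dt + sigma dB, so Y_t = log(x_0) + (mu - sigma^2/2) t + sigma B_t and hence X_t = x_0 * exp((mu - sigma^2/2) t + sigma B_t).
With mu = 1/4, sigma = 1/4, x_0 = 1/5, this gives:
  X_t = 1/5 * exp((7/32) * t + (1/4) * B_t).
Since sigma*B_t ~ Normal(0, sigma^2 t), E[exp(sigma*B_t)] = exp(sigma^2 t / 2); so E[X_t] = x_0 * exp((mu - sigma^2/2) t) * exp(sigma^2 t / 2) = x_0 * exp(mu t) = exp(t/4)/5.
Var(X_t) = E[X_t^2] - (E[X_t])^2 = x_0^2 * exp(2 mu t) * (exp(sigma^2 t) - 1) = (exp(t/16) - 1)*exp(t/2)/25.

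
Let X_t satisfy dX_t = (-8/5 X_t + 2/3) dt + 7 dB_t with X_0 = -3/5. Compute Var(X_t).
Var(X_t) = 245/16 - 245*exp(-16*t/5)/16

The variance V(t) = Var(X_t) satisfies V'(t) = 2 a V(t) + c^2 with V(0) = 0 (drift coefficient is linear in X, diffusion is constant). With a = -8/5, c = 7, the solution is
  V(t) = (c^2 / (2 a)) * (exp(2 a t) - 1)
       = (7^2 / (2*(-8/5))) * (exp((-16/5) t) - 1)
       = 245/16 - 245*exp(-16*t/5)/16.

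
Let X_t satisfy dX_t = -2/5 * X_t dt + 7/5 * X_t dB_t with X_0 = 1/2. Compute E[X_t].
E[X_t] = exp(-2*t/5)/2

For GBM dX = mu X dt + sigma X dB with X_0 = x_0, apply Itô to Y = log X: dY = (mu - sigma^2/2) dt + sigma dB, so Y_t = log(x_0) + (mu - sigma^2/2) t + sigma B_t and hence X_t = x_0 * exp((mu - sigma^2/2) t + sigma B_t).
With mu = -2/5, sigma = 7/5, x_0 = 1/2, this gives:
  X_t = 1/2 * exp((-69/50) * t + (7/5) * B_t).
Since sigma*B_t ~ Normal(0, sigma^2 t), E[exp(sigma*B_t)] = exp(sigma^2 t / 2); so E[X_t] = x_0 * exp((mu - sigma^2/2) t) * exp(sigma^2 t / 2) = x_0 * exp(mu t) = exp(-2*t/5)/2.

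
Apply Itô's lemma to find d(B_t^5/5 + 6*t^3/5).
d(B_t^5/5 + 6*t^3/5) = (2*B_t^3 + 18*t^2/5) dt + (B_t^4) dB_t

Itô's formula for f(t, x): d f(t, B_t) = (f_t + (1/2) f_xx) dt + f_x dB_t. Compute partials of f(t, x) = 6*t^3/5 + x^5/5:
  f_t(t,x)  = 18*t^2/5
  f_x(t,x)  = x^4
  f_xx(t,x) = 4*x^3
Assemble drift = f_t + (1/2) f_xx = 18*t^2/5 + 2*x^3 and diffusion = f_x = x^4. Substituting x = B_t:
  d(B_t^5/5 + 6*t^3/5) = (2*B_t^3 + 18*t^2/5) dt + (B_t^4) dB_t.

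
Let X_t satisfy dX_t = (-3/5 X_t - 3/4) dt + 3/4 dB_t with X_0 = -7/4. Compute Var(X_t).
Var(X_t) = 15/32 - 15*exp(-6*t/5)/32

The variance V(t) = Var(X_t) satisfies V'(t) = 2 a V(t) + c^2 with V(0) = 0 (drift coefficient is linear in X, diffusion is constant). With a = -3/5, c = 3/4, the solution is
  V(t) = (c^2 / (2 a)) * (exp(2 a t) - 1)
       = ((3/4)^2 / (2*(-3/5))) * (exp((-6/5) t) - 1)
       = 15/32 - 15*exp(-6*t/5)/32.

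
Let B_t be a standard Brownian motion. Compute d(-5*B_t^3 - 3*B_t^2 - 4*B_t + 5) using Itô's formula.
d(-5*B_t^3 - 3*B_t^2 - 4*B_t + 5) = (-15*B_t - 3) dt + (-15*B_t^2 - 6*B_t - 4) dB_t

Itô's formula for f(B_t) gives d f(B_t) = f'(B_t) dB_t + (1/2) f''(B_t) dt. Compute derivatives of f(x) = -5*x^3 - 3*x^2 - 4*x + 5:
  f'(x)  = -15*x^2 - 6*x - 4
  f''(x) = -30*x - 6
Substitute x = B_t and multiply the f'' term by 1/2:
  drift     = (1/2) * (-30*x - 6) evaluated at B_t = -15*B_t - 3
  diffusion = (-15*x^2 - 6*x - 4) evaluated at B_t = -15*B_t^2 - 6*B_t - 4
Therefore d(-5*B_t^3 - 3*B_t^2 - 4*B_t + 5) = (-15*B_t - 3) dt + (-15*B_t^2 - 6*B_t - 4) dB_t.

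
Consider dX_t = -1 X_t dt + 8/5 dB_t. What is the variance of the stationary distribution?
lim Var(X_t) = 32/25

The OU SDE dX = -theta X dt + sigma dB admits the integrating factor exp(theta t): d(exp(theta t) X_t) = sigma exp(theta t) dB_t. Integrating from 0 to t gives X_t = x_0 * exp(-theta t) + sigma * int_0^t exp(-theta (t-s)) dB_s for any initial x_0. The Itô integral has variance (by the Itô isometry) sigma^2 * int_0^t exp(-2 theta (t - s)) ds = sigma^2 * (1 - exp(-2 theta t)) / (2 theta), independent of x_0.
With theta = 1, sigma = 8/5:
  Var(X_t) = (8/5)^2 * (1 - exp(-2*1 t)) / (2 * 1) = 32/25 - 32*exp(-2*t)/25.
As t -> infinity, exp(-2*1 t) -> 0, so the stationary variance is sigma^2 / (2 theta) = 32/25.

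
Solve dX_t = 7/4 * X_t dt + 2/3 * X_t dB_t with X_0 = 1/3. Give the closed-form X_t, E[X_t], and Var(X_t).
X_t = 1/3 * exp((55/36) t + (2/3) B_t); E[X_t] = exp(7*t/4)/3; Var(X_t) = (exp(4*t/9) - 1)*exp(7*t/2)/9

For GBM dX = mu X dt + sigma X dB with X_0 = x_0, apply Itô to Y = log X: dY = (mu - sigma^2/2) dt + sigma dB, so Y_t = log(x_0) + (mu - sigma^2/2) t + sigma B_t and hence X_t = x_0 * exp((mu - sigma^2/2) t + sigma B_t).
With mu = 7/4, sigma = 2/3, x_0 = 1/3, this gives:
  X_t = 1/3 * exp((55/36) * t + (2/3) * B_t).
Since sigma*B_t ~ Normal(0, sigma^2 t), E[exp(sigma*B_t)] = exp(sigma^2 t / 2); so E[X_t] = x_0 * exp((mu - sigma^2/2) t) * exp(sigma^2 t / 2) = x_0 * exp(mu t) = exp(7*t/4)/3.
Var(X_t) = E[X_t^2] - (E[X_t])^2 = x_0^2 * exp(2 mu t) * (exp(sigma^2 t) - 1) = (exp(4*t/9) - 1)*exp(7*t/2)/9.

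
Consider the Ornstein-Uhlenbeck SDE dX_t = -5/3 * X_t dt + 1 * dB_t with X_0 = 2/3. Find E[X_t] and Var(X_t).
E[X_t] = 2*exp(-5*t/3)/3; Var(X_t) = 3/10 - 3*exp(-10*t/3)/10

The OU SDE dX = -theta X dt + sigma dB admits the integrating factor exp(theta t): d(exp(theta t) X_t) = sigma exp(theta t) dB_t. Integrating from 0 to t:
  X_t = x_0 * exp(-theta t) + sigma * int_0^t exp(-theta (t-s)) dB_s.
The Itô integral has mean 0 and (by the Itô isometry) variance sigma^2 * int_0^t exp(-2 theta (t - s)) ds = sigma^2 * (1 - exp(-2 theta t)) / (2 theta).
With theta = 5/3, sigma = 1, x_0 = 2/3:
  E[X_t] = 2/3 * exp(-5/3 t) = 2*exp(-5*t/3)/3
  Var(X_t) = (1)^2 * (1 - exp(-2*5/3 t)) / (2 * 5/3) = 3/10 - 3*exp(-10*t/3)/10.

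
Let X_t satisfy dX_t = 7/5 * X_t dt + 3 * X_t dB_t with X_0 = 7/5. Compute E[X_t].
E[X_t] = 7*exp(7*t/5)/5

For GBM dX = mu X dt + sigma X dB with X_0 = x_0, apply Itô to Y = log X: dY = (mu - sigma^2/2) dt + sigma dB, so Y_t = log(x_0) + (mu - sigma^2/2) t + sigma B_t and hence X_t = x_0 * exp((mu - sigma^2/2) t + sigma B_t).
With mu = 7/5, sigma = 3, x_0 = 7/5, this gives:
  X_t = 7/5 * exp((-31/10) * t + (3) * B_t).
Since sigma*B_t ~ Normal(0, sigma^2 t), E[exp(sigma*B_t)] = exp(sigma^2 t / 2); so E[X_t] = x_0 * exp((mu - sigma^2/2) t) * exp(sigma^2 t / 2) = x_0 * exp(mu t) = 7*exp(7*t/5)/5.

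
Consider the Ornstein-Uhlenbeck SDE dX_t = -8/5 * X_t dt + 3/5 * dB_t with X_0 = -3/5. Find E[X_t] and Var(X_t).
E[X_t] = -3*exp(-8*t/5)/5; Var(X_t) = 9/80 - 9*exp(-16*t/5)/80

The OU SDE dX = -theta X dt + sigma dB admits the integrating factor exp(theta t): d(exp(theta t) X_t) = sigma exp(theta t) dB_t. Integrating from 0 to t:
  X_t = x_0 * exp(-theta t) + sigma * int_0^t exp(-theta (t-s)) dB_s.
The Itô integral has mean 0 and (by the Itô isometry) variance sigma^2 * int_0^t exp(-2 theta (t - s)) ds = sigma^2 * (1 - exp(-2 theta t)) / (2 theta).
With theta = 8/5, sigma = 3/5, x_0 = -3/5:
  E[X_t] = -3/5 * exp(-8/5 t) = -3*exp(-8*t/5)/5
  Var(X_t) = (3/5)^2 * (1 - exp(-2*8/5 t)) / (2 * 8/5) = 9/80 - 9*exp(-16*t/5)/80.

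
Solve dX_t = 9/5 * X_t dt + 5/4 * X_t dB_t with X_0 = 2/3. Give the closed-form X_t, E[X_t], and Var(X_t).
X_t = 2/3 * exp((163/160) t + (5/4) B_t); E[X_t] = 2*exp(9*t/5)/3; Var(X_t) = 4*(exp(25*t/16) - 1)*exp(18*t/5)/9

For GBM dX = mu X dt + sigma X dB with X_0 = x_0, apply Itô to Y = log X: dY = (mu - sigma^2/2) dt + sigma dB, so Y_t = log(x_0) + (mu - sigma^2/2) t + sigma B_t and hence X_t = x_0 * exp((mu - sigma^2/2) t + sigma B_t).
With mu = 9/5, sigma = 5/4, x_0 = 2/3, this gives:
  X_t = 2/3 * exp((163/160) * t + (5/4) * B_t).
Since sigma*B_t ~ Normal(0, sigma^2 t), E[exp(sigma*B_t)] = exp(sigma^2 t / 2); so E[X_t] = x_0 * exp((mu - sigma^2/2) t) * exp(sigma^2 t / 2) = x_0 * exp(mu t) = 2*exp(9*t/5)/3.
Var(X_t) = E[X_t^2] - (E[X_t])^2 = x_0^2 * exp(2 mu t) * (exp(sigma^2 t) - 1) = 4*(exp(25*t/16) - 1)*exp(18*t/5)/9.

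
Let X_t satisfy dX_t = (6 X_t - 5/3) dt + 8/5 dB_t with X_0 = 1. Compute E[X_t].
E[X_t] = 13*exp(6*t)/18 + 5/18

Taking expectations and using E[dB_t] = 0, the mean m(t) = E[X_t] satisfies the ODE m'(t) = a m(t) + b with m(0) = x_0. With a = 6, b = -5/3, x_0 = 1, the solution is
  m(t) = x_0 * exp(a t) + (b/a) * (exp(a t) - 1)
       = 1 * exp(6 t) + ((-5/3)/6) * (exp(6 t) - 1)
       = 13*exp(6*t)/18 + 5/18.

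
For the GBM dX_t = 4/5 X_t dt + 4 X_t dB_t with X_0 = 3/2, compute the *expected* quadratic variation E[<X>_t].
E[<X>_t] = 45*exp(88*t/5)/22 - 45/22

<X>_t = int_0^t (4 * X_s)^2 ds. Taking expectation inside the integral: E[<X>_t] = 4^2 * int_0^t E[X_s^2] ds. For GBM, E[X_s^2] = x_0^2 * exp((2 mu + sigma^2) s). Integrating:
  E[<X>_t] = 4^2 * (3/2)^2 * (exp((2*(4/5) + 4^2) t) - 1) / (2*(4/5) + 4^2)
           = 4^2 * (3/2)^2 * (exp((88/5) t) - 1) / (88/5) = 45*exp(88*t/5)/22 - 45/22.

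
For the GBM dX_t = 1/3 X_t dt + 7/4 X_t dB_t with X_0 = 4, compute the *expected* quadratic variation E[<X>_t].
E[<X>_t] = 2352*exp(179*t/48)/179 - 2352/179

<X>_t = int_0^t ((7/4) * X_s)^2 ds. Taking expectation inside the integral: E[<X>_t] = (7/4)^2 * int_0^t E[X_s^2] ds. For GBM, E[X_s^2] = x_0^2 * exp((2 mu + sigma^2) s). Integrating:
  E[<X>_t] = (7/4)^2 * 4^2 * (exp((2*(1/3) + (7/4)^2) t) - 1) / (2*(1/3) + (7/4)^2)
           = (7/4)^2 * 4^2 * (exp((179/48) t) - 1) / (179/48) = 2352*exp(179*t/48)/179 - 2352/179.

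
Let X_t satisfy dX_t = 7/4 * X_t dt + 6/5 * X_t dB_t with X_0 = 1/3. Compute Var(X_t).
Var(X_t) = (exp(36*t/25) - 1)*exp(7*t/2)/9

For GBM dX = mu X dt + sigma X dB with X_0 = x_0, apply Itô to Y = log X: dY = (mu - sigma^2/2) dt + sigma dB, so Y_t = log(x_0) + (mu - sigma^2/2) t + sigma B_t and hence X_t = x_0 * exp((mu - sigma^2/2) t + sigma B_t).
With mu = 7/4, sigma = 6/5, x_0 = 1/3, this gives:
  X_t = 1/3 * exp((103/100) * t + (6/5) * B_t).
Since sigma*B_t ~ Normal(0, sigma^2 t), E[exp(sigma*B_t)] = exp(sigma^2 t / 2); so E[X_t] = x_0 * exp((mu - sigma^2/2) t) * exp(sigma^2 t / 2) = x_0 * exp(mu t) = exp(7*t/4)/3.
Var(X_t) = E[X_t^2] - (E[X_t])^2 = x_0^2 * exp(2 mu t) * (exp(sigma^2 t) - 1) = (exp(36*t/25) - 1)*exp(7*t/2)/9.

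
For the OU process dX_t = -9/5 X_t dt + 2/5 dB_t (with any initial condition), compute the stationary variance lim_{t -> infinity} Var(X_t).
lim Var(X_t) = 2/45

The OU SDE dX = -theta X dt + sigma dB admits the integrating factor exp(theta t): d(exp(theta t) X_t) = sigma exp(theta t) dB_t. Integrating from 0 to t gives X_t = x_0 * exp(-theta t) + sigma * int_0^t exp(-theta (t-s)) dB_s for any initial x_0. The Itô integral has variance (by the Itô isometry) sigma^2 * int_0^t exp(-2 theta (t - s)) ds = sigma^2 * (1 - exp(-2 theta t)) / (2 theta), independent of x_0.
With theta = 9/5, sigma = 2/5:
  Var(X_t) = (2/5)^2 * (1 - exp(-2*9/5 t)) / (2 * 9/5) = 2/45 - 2*exp(-18*t/5)/45.
As t -> infinity, exp(-2*9/5 t) -> 0, so the stationary variance is sigma^2 / (2 theta) = 2/45.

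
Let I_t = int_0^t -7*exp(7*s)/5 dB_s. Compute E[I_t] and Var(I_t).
E[I_t] = 0; Var(I_t) = 7*exp(14*t)/50 - 7/50

The Itô integral of a deterministic integrand f(s) has mean 0 because each increment f(s) * (B_{s+ds} - B_s) has mean 0. By the Itô isometry:
  Var( int_0^t f(s) dB_s ) = E[ (int_0^t f(s) dB_s)^2 ] = int_0^t f(s)^2 ds.
Here f(s) = -7*exp(7*s)/5, so f(s)^2 = 49*exp(14*s)/25. Integrate:
  int_0^t (49*exp(14*s)/25) ds = 7*exp(14*t)/50 - 7/50.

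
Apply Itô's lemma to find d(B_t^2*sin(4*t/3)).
d(B_t^2*sin(4*t/3)) = (4*B_t^2*cos(4*t/3)/3 + sin(4*t/3)) dt + (2*B_t*sin(4*t/3)) dB_t

Itô's formula for f(t, x): d f(t, B_t) = (f_t + (1/2) f_xx) dt + f_x dB_t. Compute partials of f(t, x) = x^2*sin(4*t/3):
  f_t(t,x)  = 4*x^2*cos(4*t/3)/3
  f_x(t,x)  = 2*x*sin(4*t/3)
  f_xx(t,x) = 2*sin(4*t/3)
Assemble drift = f_t + (1/2) f_xx = 4*x^2*cos(4*t/3)/3 + sin(4*t/3) and diffusion = f_x = 2*x*sin(4*t/3). Substituting x = B_t:
  d(B_t^2*sin(4*t/3)) = (4*B_t^2*cos(4*t/3)/3 + sin(4*t/3)) dt + (2*B_t*sin(4*t/3)) dB_t.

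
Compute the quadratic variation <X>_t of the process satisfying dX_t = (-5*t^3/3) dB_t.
<X>_t = 25*t^7/63

For an Itô process dX_t = a(t) dt + b(t) dB_t, the quadratic variation is <X>_t = int_0^t b(s)^2 ds (the drift term does not contribute). Here b(s) = -5*s^3/3, so
  b(s)^2 = 25*s^6/9.
Integrating from 0 to t:
  <X>_t = int_0^t (25*s^6/9) ds = 25*t^7/63.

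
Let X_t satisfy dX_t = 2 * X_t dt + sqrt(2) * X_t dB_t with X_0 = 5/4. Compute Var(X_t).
Var(X_t) = 25*(exp(2*t) - 1)*exp(4*t)/16

For GBM dX = mu X dt + sigma X dB with X_0 = x_0, apply Itô to Y = log X: dY = (mu - sigma^2/2) dt + sigma dB, so Y_t = log(x_0) + (mu - sigma^2/2) t + sigma B_t and hence X_t = x_0 * exp((mu - sigma^2/2) t + sigma B_t).
With mu = 2, sigma = sqrt(2), x_0 = 5/4, this gives:
  X_t = 5/4 * exp((1) * t + (sqrt(2)) * B_t).
Since sigma*B_t ~ Normal(0, sigma^2 t), E[exp(sigma*B_t)] = exp(sigma^2 t / 2); so E[X_t] = x_0 * exp((mu - sigma^2/2) t) * exp(sigma^2 t / 2) = x_0 * exp(mu t) = 5*exp(2*t)/4.
Var(X_t) = E[X_t^2] - (E[X_t])^2 = x_0^2 * exp(2 mu t) * (exp(sigma^2 t) - 1) = 25*(exp(2*t) - 1)*exp(4*t)/16.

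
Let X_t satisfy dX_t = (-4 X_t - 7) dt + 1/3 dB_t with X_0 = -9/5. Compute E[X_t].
E[X_t] = -7/4 - exp(-4*t)/20

Taking expectations and using E[dB_t] = 0, the mean m(t) = E[X_t] satisfies the ODE m'(t) = a m(t) + b with m(0) = x_0. With a = -4, b = -7, x_0 = -9/5, the solution is
  m(t) = x_0 * exp(a t) + (b/a) * (exp(a t) - 1)
       = (-9/5) * exp((-4) t) + ((-7)/(-4)) * (exp((-4) t) - 1)
       = -7/4 - exp(-4*t)/20.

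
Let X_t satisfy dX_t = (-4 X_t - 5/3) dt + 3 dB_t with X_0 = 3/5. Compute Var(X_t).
Var(X_t) = 9/8 - 9*exp(-8*t)/8

The variance V(t) = Var(X_t) satisfies V'(t) = 2 a V(t) + c^2 with V(0) = 0 (drift coefficient is linear in X, diffusion is constant). With a = -4, c = 3, the solution is
  V(t) = (c^2 / (2 a)) * (exp(2 a t) - 1)
       = (3^2 / (2*(-4))) * (exp((-8) t) - 1)
       = 9/8 - 9*exp(-8*t)/8.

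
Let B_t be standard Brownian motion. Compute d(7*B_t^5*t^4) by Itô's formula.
d(7*B_t^5*t^4) = (B_t^3*t^3*(28*B_t^2 + 70*t)) dt + (35*B_t^4*t^4) dB_t

Itô's formula for f(t, x): d f(t, B_t) = (f_t + (1/2) f_xx) dt + f_x dB_t. Compute partials of f(t, x) = 7*t^4*x^5:
  f_t(t,x)  = 28*t^3*x^5
  f_x(t,x)  = 35*t^4*x^4
  f_xx(t,x) = 140*t^4*x^3
Assemble drift = f_t + (1/2) f_xx = t^3*x^3*(70*t + 28*x^2) and diffusion = f_x = 35*t^4*x^4. Substituting x = B_t:
  d(7*B_t^5*t^4) = (B_t^3*t^3*(28*B_t^2 + 70*t)) dt + (35*B_t^4*t^4) dB_t.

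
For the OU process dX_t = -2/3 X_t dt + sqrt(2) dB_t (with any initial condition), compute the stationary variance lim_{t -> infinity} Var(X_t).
lim Var(X_t) = 3/2

The OU SDE dX = -theta X dt + sigma dB admits the integrating factor exp(theta t): d(exp(theta t) X_t) = sigma exp(theta t) dB_t. Integrating from 0 to t gives X_t = x_0 * exp(-theta t) + sigma * int_0^t exp(-theta (t-s)) dB_s for any initial x_0. The Itô integral has variance (by the Itô isometry) sigma^2 * int_0^t exp(-2 theta (t - s)) ds = sigma^2 * (1 - exp(-2 theta t)) / (2 theta), independent of x_0.
With theta = 2/3, sigma = sqrt(2):
  Var(X_t) = (sqrt(2))^2 * (1 - exp(-2*2/3 t)) / (2 * 2/3) = 3/2 - 3*exp(-4*t/3)/2.
As t -> infinity, exp(-2*2/3 t) -> 0, so the stationary variance is sigma^2 / (2 theta) = 3/2.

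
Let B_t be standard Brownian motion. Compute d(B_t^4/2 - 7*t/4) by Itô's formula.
d(B_t^4/2 - 7*t/4) = (3*B_t^2 - 7/4) dt + (2*B_t^3) dB_t

Itô's formula for f(t, x): d f(t, B_t) = (f_t + (1/2) f_xx) dt + f_x dB_t. Compute partials of f(t, x) = -7*t/4 + x^4/2:
  f_t(t,x)  = -7/4
  f_x(t,x)  = 2*x^3
  f_xx(t,x) = 6*x^2
Assemble drift = f_t + (1/2) f_xx = 3*x^2 - 7/4 and diffusion = f_x = 2*x^3. Substituting x = B_t:
  d(B_t^4/2 - 7*t/4) = (3*B_t^2 - 7/4) dt + (2*B_t^3) dB_t.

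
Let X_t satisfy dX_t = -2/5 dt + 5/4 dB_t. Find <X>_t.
<X>_t = 25*t/16

For an Itô process dX_t = a(t) dt + b(t) dB_t, the quadratic variation is <X>_t = int_0^t b(s)^2 ds (the drift term does not contribute). Here b(s) = 5/4, so
  b(s)^2 = 25/16.
Integrating from 0 to t:
  <X>_t = int_0^t (25/16) ds = 25*t/16.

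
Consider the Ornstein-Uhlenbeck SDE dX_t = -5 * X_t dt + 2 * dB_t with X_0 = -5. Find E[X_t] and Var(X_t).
E[X_t] = -5*exp(-5*t); Var(X_t) = 2/5 - 2*exp(-10*t)/5

The OU SDE dX = -theta X dt + sigma dB admits the integrating factor exp(theta t): d(exp(theta t) X_t) = sigma exp(theta t) dB_t. Integrating from 0 to t:
  X_t = x_0 * exp(-theta t) + sigma * int_0^t exp(-theta (t-s)) dB_s.
The Itô integral has mean 0 and (by the Itô isometry) variance sigma^2 * int_0^t exp(-2 theta (t - s)) ds = sigma^2 * (1 - exp(-2 theta t)) / (2 theta).
With theta = 5, sigma = 2, x_0 = -5:
  E[X_t] = -5 * exp(-5 t) = -5*exp(-5*t)
  Var(X_t) = (2)^2 * (1 - exp(-2*5 t)) / (2 * 5) = 2/5 - 2*exp(-10*t)/5.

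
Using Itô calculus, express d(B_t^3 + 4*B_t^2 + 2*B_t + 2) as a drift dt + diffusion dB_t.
d(B_t^3 + 4*B_t^2 + 2*B_t + 2) = (3*B_t + 4) dt + (3*B_t^2 + 8*B_t + 2) dB_t

Itô's formula for f(B_t) gives d f(B_t) = f'(B_t) dB_t + (1/2) f''(B_t) dt. Compute derivatives of f(x) = x^3 + 4*x^2 + 2*x + 2:
  f'(x)  = 3*x^2 + 8*x + 2
  f''(x) = 6*x + 8
Substitute x = B_t and multiply the f'' term by 1/2:
  drift     = (1/2) * (6*x + 8) evaluated at B_t = 3*B_t + 4
  diffusion = (3*x^2 + 8*x + 2) evaluated at B_t = 3*B_t^2 + 8*B_t + 2
Therefore d(B_t^3 + 4*B_t^2 + 2*B_t + 2) = (3*B_t + 4) dt + (3*B_t^2 + 8*B_t + 2) dB_t.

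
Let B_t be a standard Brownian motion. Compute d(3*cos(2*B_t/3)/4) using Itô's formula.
d(3*cos(2*B_t/3)/4) = (-cos(2*B_t/3)/6) dt + (-sin(2*B_t/3)/2) dB_t

Itô's formula for f(B_t) gives d f(B_t) = f'(B_t) dB_t + (1/2) f''(B_t) dt. Compute derivatives of f(x) = 3*cos(2*x/3)/4:
  f'(x)  = -sin(2*x/3)/2
  f''(x) = -cos(2*x/3)/3
Substitute x = B_t and multiply the f'' term by 1/2:
  drift     = (1/2) * (-cos(2*x/3)/3) evaluated at B_t = -cos(2*B_t/3)/6
  diffusion = (-sin(2*x/3)/2) evaluated at B_t = -sin(2*B_t/3)/2
Therefore d(3*cos(2*B_t/3)/4) = (-cos(2*B_t/3)/6) dt + (-sin(2*B_t/3)/2) dB_t.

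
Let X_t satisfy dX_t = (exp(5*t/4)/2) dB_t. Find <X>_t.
<X>_t = exp(5*t/2)/10 - 1/10

For an Itô process dX_t = a(t) dt + b(t) dB_t, the quadratic variation is <X>_t = int_0^t b(s)^2 ds (the drift term does not contribute). Here b(s) = exp(5*s/4)/2, so
  b(s)^2 = exp(5*s/2)/4.
Integrating from 0 to t:
  <X>_t = int_0^t (exp(5*s/2)/4) ds = exp(5*t/2)/10 - 1/10.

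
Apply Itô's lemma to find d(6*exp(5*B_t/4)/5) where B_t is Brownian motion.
d(6*exp(5*B_t/4)/5) = (15*exp(5*B_t/4)/16) dt + (3*exp(5*B_t/4)/2) dB_t

Itô's formula for f(B_t) gives d f(B_t) = f'(B_t) dB_t + (1/2) f''(B_t) dt. Compute derivatives of f(x) = 6*exp(5*x/4)/5:
  f'(x)  = 3*exp(5*x/4)/2
  f''(x) = 15*exp(5*x/4)/8
Substitute x = B_t and multiply the f'' term by 1/2:
  drift     = (1/2) * (15*exp(5*x/4)/8) evaluated at B_t = 15*exp(5*B_t/4)/16
  diffusion = (3*exp(5*x/4)/2) evaluated at B_t = 3*exp(5*B_t/4)/2
Therefore d(6*exp(5*B_t/4)/5) = (15*exp(5*B_t/4)/16) dt + (3*exp(5*B_t/4)/2) dB_t.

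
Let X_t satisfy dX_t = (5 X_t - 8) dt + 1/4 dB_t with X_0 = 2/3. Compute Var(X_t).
Var(X_t) = exp(10*t)/160 - 1/160

The variance V(t) = Var(X_t) satisfies V'(t) = 2 a V(t) + c^2 with V(0) = 0 (drift coefficient is linear in X, diffusion is constant). With a = 5, c = 1/4, the solution is
  V(t) = (c^2 / (2 a)) * (exp(2 a t) - 1)
       = ((1/4)^2 / (2*5)) * (exp(10 t) - 1)
       = exp(10*t)/160 - 1/160.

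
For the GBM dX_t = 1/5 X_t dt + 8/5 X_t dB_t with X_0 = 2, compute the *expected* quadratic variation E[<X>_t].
E[<X>_t] = 128*exp(74*t/25)/37 - 128/37

<X>_t = int_0^t ((8/5) * X_s)^2 ds. Taking expectation inside the integral: E[<X>_t] = (8/5)^2 * int_0^t E[X_s^2] ds. For GBM, E[X_s^2] = x_0^2 * exp((2 mu + sigma^2) s). Integrating:
  E[<X>_t] = (8/5)^2 * 2^2 * (exp((2*(1/5) + (8/5)^2) t) - 1) / (2*(1/5) + (8/5)^2)
           = (8/5)^2 * 2^2 * (exp((74/25) t) - 1) / (74/25) = 128*exp(74*t/25)/37 - 128/37.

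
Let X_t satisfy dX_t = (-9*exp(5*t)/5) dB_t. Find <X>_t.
<X>_t = 81*exp(10*t)/250 - 81/250

For an Itô process dX_t = a(t) dt + b(t) dB_t, the quadratic variation is <X>_t = int_0^t b(s)^2 ds (the drift term does not contribute). Here b(s) = -9*exp(5*s)/5, so
  b(s)^2 = 81*exp(10*s)/25.
Integrating from 0 to t:
  <X>_t = int_0^t (81*exp(10*s)/25) ds = 81*exp(10*t)/250 - 81/250.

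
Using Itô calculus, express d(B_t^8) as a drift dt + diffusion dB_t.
d(B_t^8) = (28*B_t^6) dt + (8*B_t^7) dB_t

Itô's formula for f(B_t) gives d f(B_t) = f'(B_t) dB_t + (1/2) f''(B_t) dt. Compute derivatives of f(x) = x^8:
  f'(x)  = 8*x^7
  f''(x) = 56*x^6
Substitute x = B_t and multiply the f'' term by 1/2:
  drift     = (1/2) * (56*x^6) evaluated at B_t = 28*B_t^6
  diffusion = (8*x^7) evaluated at B_t = 8*B_t^7
Therefore d(B_t^8) = (28*B_t^6) dt + (8*B_t^7) dB_t.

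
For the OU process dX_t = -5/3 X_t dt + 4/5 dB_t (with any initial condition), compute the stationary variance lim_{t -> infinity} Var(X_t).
lim Var(X_t) = 24/125

The OU SDE dX = -theta X dt + sigma dB admits the integrating factor exp(theta t): d(exp(theta t) X_t) = sigma exp(theta t) dB_t. Integrating from 0 to t gives X_t = x_0 * exp(-theta t) + sigma * int_0^t exp(-theta (t-s)) dB_s for any initial x_0. The Itô integral has variance (by the Itô isometry) sigma^2 * int_0^t exp(-2 theta (t - s)) ds = sigma^2 * (1 - exp(-2 theta t)) / (2 theta), independent of x_0.
With theta = 5/3, sigma = 4/5:
  Var(X_t) = (4/5)^2 * (1 - exp(-2*5/3 t)) / (2 * 5/3) = 24/125 - 24*exp(-10*t/3)/125.
As t -> infinity, exp(-2*5/3 t) -> 0, so the stationary variance is sigma^2 / (2 theta) = 24/125.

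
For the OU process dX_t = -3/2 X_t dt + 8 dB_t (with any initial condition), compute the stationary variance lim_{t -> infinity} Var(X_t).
lim Var(X_t) = 64/3

The OU SDE dX = -theta X dt + sigma dB admits the integrating factor exp(theta t): d(exp(theta t) X_t) = sigma exp(theta t) dB_t. Integrating from 0 to t gives X_t = x_0 * exp(-theta t) + sigma * int_0^t exp(-theta (t-s)) dB_s for any initial x_0. The Itô integral has variance (by the Itô isometry) sigma^2 * int_0^t exp(-2 theta (t - s)) ds = sigma^2 * (1 - exp(-2 theta t)) / (2 theta), independent of x_0.
With theta = 3/2, sigma = 8:
  Var(X_t) = (8)^2 * (1 - exp(-2*3/2 t)) / (2 * 3/2) = 64/3 - 64*exp(-3*t)/3.
As t -> infinity, exp(-2*3/2 t) -> 0, so the stationary variance is sigma^2 / (2 theta) = 64/3.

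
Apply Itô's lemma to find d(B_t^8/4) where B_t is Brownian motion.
d(B_t^8/4) = (7*B_t^6) dt + (2*B_t^7) dB_t

Itô's formula for f(B_t) gives d f(B_t) = f'(B_t) dB_t + (1/2) f''(B_t) dt. Compute derivatives of f(x) = x^8/4:
  f'(x)  = 2*x^7
  f''(x) = 14*x^6
Substitute x = B_t and multiply the f'' term by 1/2:
  drift     = (1/2) * (14*x^6) evaluated at B_t = 7*B_t^6
  diffusion = (2*x^7) evaluated at B_t = 2*B_t^7
Therefore d(B_t^8/4) = (7*B_t^6) dt + (2*B_t^7) dB_t.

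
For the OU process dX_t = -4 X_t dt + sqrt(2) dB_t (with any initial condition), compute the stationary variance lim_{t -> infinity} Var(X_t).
lim Var(X_t) = 1/4

The OU SDE dX = -theta X dt + sigma dB admits the integrating factor exp(theta t): d(exp(theta t) X_t) = sigma exp(theta t) dB_t. Integrating from 0 to t gives X_t = x_0 * exp(-theta t) + sigma * int_0^t exp(-theta (t-s)) dB_s for any initial x_0. The Itô integral has variance (by the Itô isometry) sigma^2 * int_0^t exp(-2 theta (t - s)) ds = sigma^2 * (1 - exp(-2 theta t)) / (2 theta), independent of x_0.
With theta = 4, sigma = sqrt(2):
  Var(X_t) = (sqrt(2))^2 * (1 - exp(-2*4 t)) / (2 * 4) = 1/4 - exp(-8*t)/4.
As t -> infinity, exp(-2*4 t) -> 0, so the stationary variance is sigma^2 / (2 theta) = 1/4.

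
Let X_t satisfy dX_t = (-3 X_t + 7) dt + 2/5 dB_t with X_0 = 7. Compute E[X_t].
E[X_t] = 7/3 + 14*exp(-3*t)/3

Taking expectations and using E[dB_t] = 0, the mean m(t) = E[X_t] satisfies the ODE m'(t) = a m(t) + b with m(0) = x_0. With a = -3, b = 7, x_0 = 7, the solution is
  m(t) = x_0 * exp(a t) + (b/a) * (exp(a t) - 1)
       = 7 * exp((-3) t) + (7/(-3)) * (exp((-3) t) - 1)
       = 7/3 + 14*exp(-3*t)/3.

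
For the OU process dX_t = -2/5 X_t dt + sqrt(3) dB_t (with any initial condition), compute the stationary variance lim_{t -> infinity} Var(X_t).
lim Var(X_t) = 15/4

The OU SDE dX = -theta X dt + sigma dB admits the integrating factor exp(theta t): d(exp(theta t) X_t) = sigma exp(theta t) dB_t. Integrating from 0 to t gives X_t = x_0 * exp(-theta t) + sigma * int_0^t exp(-theta (t-s)) dB_s for any initial x_0. The Itô integral has variance (by the Itô isometry) sigma^2 * int_0^t exp(-2 theta (t - s)) ds = sigma^2 * (1 - exp(-2 theta t)) / (2 theta), independent of x_0.
With theta = 2/5, sigma = sqrt(3):
  Var(X_t) = (sqrt(3))^2 * (1 - exp(-2*2/5 t)) / (2 * 2/5) = 15/4 - 15*exp(-4*t/5)/4.
As t -> infinity, exp(-2*2/5 t) -> 0, so the stationary variance is sigma^2 / (2 theta) = 15/4.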